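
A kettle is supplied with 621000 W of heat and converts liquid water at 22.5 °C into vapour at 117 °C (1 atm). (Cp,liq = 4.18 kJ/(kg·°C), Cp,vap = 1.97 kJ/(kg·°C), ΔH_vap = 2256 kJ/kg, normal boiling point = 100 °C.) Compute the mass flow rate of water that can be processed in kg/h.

Δh = 4.18×(100−22.5) + 2256 + 1.97×(117−100) = 2613.4 kJ/kg
Q = 621000 W = 621 kJ/s = 2.2356e+06 kJ/h
ṁ = Q/Δh = 2.2356e+06 / 2613.4 = 855.42 kg/h

ṁ = 855 kg/h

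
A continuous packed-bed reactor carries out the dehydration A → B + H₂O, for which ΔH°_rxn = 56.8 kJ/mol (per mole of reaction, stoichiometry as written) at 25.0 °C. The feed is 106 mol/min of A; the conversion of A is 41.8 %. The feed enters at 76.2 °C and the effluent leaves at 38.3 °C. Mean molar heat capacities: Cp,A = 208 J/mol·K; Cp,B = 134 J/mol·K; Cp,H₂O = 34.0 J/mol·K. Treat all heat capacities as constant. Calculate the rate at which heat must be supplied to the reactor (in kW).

Q_in = 27.6 kW

Extent of reaction ξ = 0.418 × 106 = 44.308 mol/min
Reaction term: ξ·ΔH°_rxn = 44.308 × 56.8 = 2516.7 kJ/min
Sensible, feed 76.2→25 °C: -1128.9 kJ/min
Outlet flows (mol/min): A 61.692, B 44.308, H₂O 44.308
Sensible, products 25→38.3 °C: 269.67 kJ/min
Q = ΔH = 1657.5 kJ/min = 27.625 kW
Heat supplied = 27.625 kW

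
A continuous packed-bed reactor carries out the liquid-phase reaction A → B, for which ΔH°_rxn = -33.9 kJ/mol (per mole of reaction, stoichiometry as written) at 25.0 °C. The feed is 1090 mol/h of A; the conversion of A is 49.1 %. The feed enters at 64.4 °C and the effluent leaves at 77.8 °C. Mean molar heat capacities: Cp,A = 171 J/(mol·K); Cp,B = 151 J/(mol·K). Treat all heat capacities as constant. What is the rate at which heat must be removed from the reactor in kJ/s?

Extent of reaction ξ = 0.491 × 1090 = 535.19 mol/h
Reaction term: ξ·ΔH°_rxn = 535.19 × -33.9 = -18143 kJ/h
Sensible, feed 64.4→25 °C: -7343.8 kJ/h
Outlet flows (mol/h): A 554.81, B 535.19
Sensible, products 25→77.8 °C: 9276.2 kJ/h
Q = ΔH = -16210 kJ/h = -4.5029 kW
Heat removed = 4.5029 kJ/s

Q_out = 4.50 kJ/s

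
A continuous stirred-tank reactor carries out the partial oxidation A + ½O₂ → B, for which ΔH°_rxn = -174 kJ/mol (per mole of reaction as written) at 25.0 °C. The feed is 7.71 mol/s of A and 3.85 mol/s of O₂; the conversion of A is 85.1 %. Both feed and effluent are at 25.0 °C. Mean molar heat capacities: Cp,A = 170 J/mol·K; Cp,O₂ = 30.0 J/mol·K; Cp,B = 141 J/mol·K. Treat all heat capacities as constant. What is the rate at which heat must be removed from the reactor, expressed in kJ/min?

Extent of reaction ξ = 0.851 × 7.71 = 6.5612 mol/s
Reaction term: ξ·ΔH°_rxn = 6.5612 × -174 = -1141.7 kJ/s
Q = ΔH = -1141.7 kJ/s = -1141.7 kW
Heat removed = 68499 kJ/min

Q_out = 68500 kJ/min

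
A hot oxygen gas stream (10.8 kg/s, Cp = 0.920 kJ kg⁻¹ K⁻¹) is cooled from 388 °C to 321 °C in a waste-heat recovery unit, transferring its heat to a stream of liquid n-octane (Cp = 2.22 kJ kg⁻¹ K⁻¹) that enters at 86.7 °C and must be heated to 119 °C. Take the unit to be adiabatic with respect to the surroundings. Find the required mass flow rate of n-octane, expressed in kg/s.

ṁ_c = 9.28 kg/s

Heat released by hot stream: Q = 10.8 × 0.920 × (388 − 321) = 665.71 kJ/s
Energy balance on cold side (adiabatic exchanger): Q = ṁ_c·Cp_c·(T_c,out − T_c,in)
ṁ_c = 665.71 / [2.22 × (119 − 86.7)] = 9.2839 kg/s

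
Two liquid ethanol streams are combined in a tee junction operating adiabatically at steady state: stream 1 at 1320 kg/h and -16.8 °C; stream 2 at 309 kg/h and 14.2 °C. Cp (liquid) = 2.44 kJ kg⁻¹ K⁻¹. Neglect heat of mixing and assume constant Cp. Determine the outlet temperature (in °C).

No heat crosses the boundary, so H_out = H_in.
Σ ṁᵢCp,ᵢTᵢ = 1320×2.44×-16.8 + 309×2.44×14.2 = -43403
Σ ṁᵢCp,ᵢ = 1320×2.44 + 309×2.44 = 3974.8
T_out = -43403 / 3974.8 = -10.92 °C

T_out = -10.9 °C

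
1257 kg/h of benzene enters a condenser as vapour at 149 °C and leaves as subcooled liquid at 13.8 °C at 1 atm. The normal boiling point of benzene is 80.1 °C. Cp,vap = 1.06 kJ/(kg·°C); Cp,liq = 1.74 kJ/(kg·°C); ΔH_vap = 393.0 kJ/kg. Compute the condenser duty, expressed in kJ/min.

Q_c = 12200 kJ/min

vapour 149→80.1 °C: -73.034 kJ/kg
condensation at 80.1 °C: -393 kJ/kg
liquid 80.1→13.8 °C: -115.36 kJ/kg
Δh = -73.034 + -393 + -115.36 = -581.4 kJ/kg
Q = ṁ·Δh = 1257 kg/h × -581.4 kJ/kg = -730810 kJ/h
|Q| = 203 kW = 12180 kJ/min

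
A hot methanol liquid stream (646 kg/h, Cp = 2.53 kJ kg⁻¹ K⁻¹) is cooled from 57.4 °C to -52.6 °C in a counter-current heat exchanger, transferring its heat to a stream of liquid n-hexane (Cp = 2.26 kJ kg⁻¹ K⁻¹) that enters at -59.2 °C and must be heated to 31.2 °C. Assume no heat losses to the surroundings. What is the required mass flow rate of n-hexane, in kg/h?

Heat released by hot stream: Q = 646 × 2.53 × (57.4 − -52.6) = 179780 kJ/h
Energy balance on cold side (adiabatic exchanger): Q = ṁ_c·Cp_c·(T_c,out − T_c,in)
ṁ_c = 179780 / [2.26 × (31.2 − -59.2)] = 879.97 kg/h

ṁ_c = 880 kg/h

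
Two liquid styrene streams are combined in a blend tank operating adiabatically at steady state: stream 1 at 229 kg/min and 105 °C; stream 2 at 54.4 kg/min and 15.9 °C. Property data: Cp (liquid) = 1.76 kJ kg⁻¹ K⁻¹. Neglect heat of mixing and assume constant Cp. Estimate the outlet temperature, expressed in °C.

No heat crosses the boundary, so H_out = H_in.
T_out = Σ ṁᵢCp,ᵢTᵢ / Σ ṁᵢCp,ᵢ
      = 43842 / 498.78 = 87.897 °C

T_out = 87.9 °C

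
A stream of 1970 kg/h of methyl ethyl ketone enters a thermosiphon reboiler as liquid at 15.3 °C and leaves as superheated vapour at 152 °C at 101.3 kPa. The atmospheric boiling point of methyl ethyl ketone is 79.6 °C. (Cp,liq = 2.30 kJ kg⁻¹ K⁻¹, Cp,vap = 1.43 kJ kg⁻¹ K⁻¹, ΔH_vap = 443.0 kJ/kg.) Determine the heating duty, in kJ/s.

liquid 15.3→79.6 °C: 147.89 kJ/kg
vaporisation at 79.6 °C: 443 kJ/kg
vapour 79.6→152 °C: 103.53 kJ/kg
Δh = 147.89 + 443 + 103.53 = 694.42 kJ/kg
Q = ṁ·Δh = 1970 kg/h × 694.42 kJ/kg = 1.368e+06 kJ/h
|Q| = 380 kW

Q = 380 kJ/s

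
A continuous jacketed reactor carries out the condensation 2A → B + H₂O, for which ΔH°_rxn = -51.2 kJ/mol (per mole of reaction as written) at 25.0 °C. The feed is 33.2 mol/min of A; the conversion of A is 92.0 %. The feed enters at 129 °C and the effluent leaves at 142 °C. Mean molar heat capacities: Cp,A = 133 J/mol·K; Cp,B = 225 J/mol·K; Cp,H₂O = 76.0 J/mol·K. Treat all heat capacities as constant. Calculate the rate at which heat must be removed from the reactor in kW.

Extent of reaction ξ = 0.920 × 33.2 / 2 = 15.272 mol/min
Reaction term: ξ·ΔH°_rxn = 15.272 × -51.2 = -781.93 kJ/min
Sensible, feed 129→25 °C: -459.22 kJ/min
Outlet flows (mol/min): A 2.656, B 15.272, H₂O 15.272
Sensible, products 25→142 °C: 579.16 kJ/min
Q = ΔH = -661.98 kJ/min = -11.033 kW
Heat removed = 11.033 kW

Q_out = 11.0 kW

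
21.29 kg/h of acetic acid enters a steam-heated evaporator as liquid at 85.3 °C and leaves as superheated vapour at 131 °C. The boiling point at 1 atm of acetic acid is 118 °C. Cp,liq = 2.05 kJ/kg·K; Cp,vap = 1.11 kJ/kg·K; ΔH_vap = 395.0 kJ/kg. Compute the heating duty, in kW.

liquid 85.3→118 °C: 67.035 kJ/kg
vaporisation at 118 °C: 395 kJ/kg
vapour 118→131 °C: 14.43 kJ/kg
Δh = 67.035 + 395 + 14.43 = 476.46 kJ/kg
Q = ṁ·Δh = 21.29 kg/h × 476.46 kJ/kg = 10144 kJ/h
|Q| = 2.8178 kW

Q = 2.82 kW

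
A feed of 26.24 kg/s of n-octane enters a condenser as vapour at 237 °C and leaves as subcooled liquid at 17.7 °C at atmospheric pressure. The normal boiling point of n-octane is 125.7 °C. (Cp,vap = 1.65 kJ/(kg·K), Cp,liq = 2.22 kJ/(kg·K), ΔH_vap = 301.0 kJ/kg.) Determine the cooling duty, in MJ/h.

vapour 237→125.7 °C: -183.64 kJ/kg
condensation at 125.7 °C: -301 kJ/kg
liquid 125.7→17.7 °C: -239.76 kJ/kg
Δh = -183.64 + -301 + -239.76 = -724.4 kJ/kg
Q = ṁ·Δh = 26.24 kg/s × -724.4 kJ/kg = -19008 kJ/s
|Q| = 19008 kW = 68430 MJ/h

Q_c = 68400 MJ/h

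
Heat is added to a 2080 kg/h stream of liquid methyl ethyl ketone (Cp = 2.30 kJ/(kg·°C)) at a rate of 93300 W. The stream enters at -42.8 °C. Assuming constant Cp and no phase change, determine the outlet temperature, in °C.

T_out = 27.4 °C

Q = 93300 W = 335880 kJ/h
ΔT = Q/(ṁ·Cp) = 335880/(2080×2.30) = 70.209 K
T_out = -42.8 + 70.209 = 27.409 °C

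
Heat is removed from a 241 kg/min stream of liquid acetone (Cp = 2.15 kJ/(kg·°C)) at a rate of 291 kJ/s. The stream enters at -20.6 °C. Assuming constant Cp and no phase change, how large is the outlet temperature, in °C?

Q = 291 kJ/s = 17460 kJ/min
ΔT = Q/(ṁ·Cp) = 17460/(241×2.15) = 33.697 K
T_out = -20.6 − 33.697 = -54.297 °C

T_out = -54.3 °C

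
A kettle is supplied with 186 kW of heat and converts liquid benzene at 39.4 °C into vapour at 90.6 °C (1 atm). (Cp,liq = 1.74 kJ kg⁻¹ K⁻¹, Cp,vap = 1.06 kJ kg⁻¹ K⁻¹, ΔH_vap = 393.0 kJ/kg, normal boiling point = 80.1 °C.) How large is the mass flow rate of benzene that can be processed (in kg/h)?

ṁ = 1410 kg/h

Δh = 1.74×(80.1−39.4) + 393.0 + 1.06×(90.6−80.1) = 474.95 kJ/kg
Q = 186 kW = 186 kJ/s = 669600 kJ/h
ṁ = Q/Δh = 669600 / 474.95 = 1409.8 kg/h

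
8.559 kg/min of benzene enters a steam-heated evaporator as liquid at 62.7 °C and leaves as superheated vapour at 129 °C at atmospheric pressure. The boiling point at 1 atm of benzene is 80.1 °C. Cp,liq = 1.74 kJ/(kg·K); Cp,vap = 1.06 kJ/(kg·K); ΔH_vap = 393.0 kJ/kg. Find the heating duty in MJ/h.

Q = 244 MJ/h

liquid 62.7→80.1 °C: 30.276 kJ/kg
vaporisation at 80.1 °C: 393 kJ/kg
vapour 80.1→129 °C: 51.834 kJ/kg
Δh = 30.276 + 393 + 51.834 = 475.11 kJ/kg
Q = ṁ·Δh = 8.559 kg/min × 475.11 kJ/kg = 4066.5 kJ/min
|Q| = 67.774 kW = 243.99 MJ/h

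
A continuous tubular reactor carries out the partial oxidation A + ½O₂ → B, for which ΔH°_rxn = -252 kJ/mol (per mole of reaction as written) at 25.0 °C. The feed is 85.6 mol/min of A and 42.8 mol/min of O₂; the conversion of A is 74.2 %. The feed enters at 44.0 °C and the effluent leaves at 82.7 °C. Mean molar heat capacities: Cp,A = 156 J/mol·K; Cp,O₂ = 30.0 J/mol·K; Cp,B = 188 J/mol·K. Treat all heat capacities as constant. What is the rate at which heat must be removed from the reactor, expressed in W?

Extent of reaction ξ = 0.742 × 85.6 = 63.515 mol/min
Reaction term: ξ·ΔH°_rxn = 63.515 × -252 = -16006 kJ/min
Sensible, feed 44.0→25 °C: -278.11 kJ/min
Outlet flows (mol/min): A 22.085, O₂ 11.042, B 63.515
Sensible, products 25→82.7 °C: 906.89 kJ/min
Q = ΔH = -15377 kJ/min = -256.28 kW
Heat removed = 256280 W

Q_out = 256000 W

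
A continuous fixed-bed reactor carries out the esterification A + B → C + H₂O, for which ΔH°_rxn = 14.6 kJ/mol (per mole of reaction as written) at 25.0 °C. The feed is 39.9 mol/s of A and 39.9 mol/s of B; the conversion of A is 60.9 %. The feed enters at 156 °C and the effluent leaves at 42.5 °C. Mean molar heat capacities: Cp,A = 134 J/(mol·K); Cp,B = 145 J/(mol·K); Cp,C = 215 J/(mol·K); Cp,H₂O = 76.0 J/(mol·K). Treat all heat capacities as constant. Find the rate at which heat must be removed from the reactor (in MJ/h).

Extent of reaction ξ = 0.609 × 39.9 = 24.299 mol/s
Reaction term: ξ·ΔH°_rxn = 24.299 × 14.6 = 354.77 kJ/s
Sensible, feed 156→25 °C: -1458.3 kJ/s
Outlet flows (mol/s): A 15.601, B 15.601, C 24.299, H₂O 24.299
Sensible, products 25→42.5 °C: 199.91 kJ/s
Q = ΔH = -903.62 kJ/s = -903.62 kW
Heat removed = 3253 MJ/h

Q_out = 3250 MJ/h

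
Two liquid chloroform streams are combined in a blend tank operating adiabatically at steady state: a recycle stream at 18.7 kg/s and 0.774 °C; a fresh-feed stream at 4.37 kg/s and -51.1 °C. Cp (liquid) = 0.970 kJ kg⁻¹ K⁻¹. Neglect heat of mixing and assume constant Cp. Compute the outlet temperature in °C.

T_out = -9.05 °C

No heat crosses the boundary, so H_out = H_in.
T_out = Σ ṁᵢCp,ᵢTᵢ / Σ ṁᵢCp,ᵢ
      = -202.57 / 22.378 = -9.0522 °C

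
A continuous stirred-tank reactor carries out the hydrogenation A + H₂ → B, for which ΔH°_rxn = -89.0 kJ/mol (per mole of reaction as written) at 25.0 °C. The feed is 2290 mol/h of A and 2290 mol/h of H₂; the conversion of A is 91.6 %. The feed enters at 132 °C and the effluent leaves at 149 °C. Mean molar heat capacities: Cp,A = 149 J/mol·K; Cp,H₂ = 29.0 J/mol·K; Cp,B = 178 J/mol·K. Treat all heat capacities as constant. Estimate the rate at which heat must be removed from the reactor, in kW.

Q_out = 49.9 kW

Extent of reaction ξ = 0.916 × 2290 = 2097.6 mol/h
Reaction term: ξ·ΔH°_rxn = 2097.6 × -89.0 = -186690 kJ/h
Sensible, feed 132→25 °C: -43615 kJ/h
Outlet flows (mol/h): A 192.36, H₂ 192.36, B 2097.6
Sensible, products 25→149 °C: 50545 kJ/h
Q = ΔH = -179760 kJ/h = -49.933 kW
Heat removed = 49.933 kW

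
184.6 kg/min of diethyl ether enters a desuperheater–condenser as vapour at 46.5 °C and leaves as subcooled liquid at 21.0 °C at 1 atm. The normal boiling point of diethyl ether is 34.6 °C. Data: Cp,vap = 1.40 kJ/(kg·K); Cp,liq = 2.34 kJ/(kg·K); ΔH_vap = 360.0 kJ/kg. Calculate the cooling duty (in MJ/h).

Q_c = 4520 MJ/h

vapour 46.5→34.6 °C: -16.66 kJ/kg
condensation at 34.6 °C: -360 kJ/kg
liquid 34.6→21.0 °C: -31.824 kJ/kg
Δh = -16.66 + -360 + -31.824 = -408.48 kJ/kg
Q = ṁ·Δh = 184.6 kg/min × -408.48 kJ/kg = -75406 kJ/min
|Q| = 1256.8 kW = 4524.4 MJ/h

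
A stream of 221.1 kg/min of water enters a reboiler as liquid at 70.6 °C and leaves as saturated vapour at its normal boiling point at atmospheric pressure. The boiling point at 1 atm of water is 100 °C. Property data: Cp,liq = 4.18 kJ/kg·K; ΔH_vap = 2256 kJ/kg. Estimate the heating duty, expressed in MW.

Q = 8.77 MW

liquid 70.6→100 °C: 122.89 kJ/kg
vaporisation at 100 °C: 2256 kJ/kg
Δh = 122.89 + 2256 = 2378.9 kJ/kg
Q = ṁ·Δh = 221.1 kg/min × 2378.9 kJ/kg = 525970 kJ/min
|Q| = 8766.2 kW = 8.7662 MW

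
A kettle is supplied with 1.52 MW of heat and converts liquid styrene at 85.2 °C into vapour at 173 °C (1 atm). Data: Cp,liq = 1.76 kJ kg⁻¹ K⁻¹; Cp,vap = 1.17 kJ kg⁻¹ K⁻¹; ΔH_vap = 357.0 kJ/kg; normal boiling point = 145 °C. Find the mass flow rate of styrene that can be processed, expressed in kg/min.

ṁ = 184 kg/min

Δh = 1.76×(145−85.2) + 357.0 + 1.17×(173−145) = 495.01 kJ/kg
Q = 1.52 MW = 1520 kJ/s = 91200 kJ/min
ṁ = Q/Δh = 91200 / 495.01 = 184.24 kg/min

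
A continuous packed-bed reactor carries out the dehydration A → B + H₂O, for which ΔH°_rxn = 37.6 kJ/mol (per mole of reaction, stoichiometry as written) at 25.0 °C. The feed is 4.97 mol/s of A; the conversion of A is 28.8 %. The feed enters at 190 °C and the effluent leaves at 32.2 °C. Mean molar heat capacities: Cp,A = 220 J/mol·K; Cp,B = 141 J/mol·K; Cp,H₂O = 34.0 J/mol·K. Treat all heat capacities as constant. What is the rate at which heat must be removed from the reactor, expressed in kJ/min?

Extent of reaction ξ = 0.288 × 4.97 = 1.4314 mol/s
Reaction term: ξ·ΔH°_rxn = 1.4314 × 37.6 = 53.819 kJ/s
Sensible, feed 190→25 °C: -180.41 kJ/s
Outlet flows (mol/s): A 3.5386, B 1.4314, H₂O 1.4314
Sensible, products 25→32.2 °C: 7.4087 kJ/s
Q = ΔH = -119.18 kJ/s = -119.18 kW
Heat removed = 7151 kJ/min

Q_out = 7150 kJ/min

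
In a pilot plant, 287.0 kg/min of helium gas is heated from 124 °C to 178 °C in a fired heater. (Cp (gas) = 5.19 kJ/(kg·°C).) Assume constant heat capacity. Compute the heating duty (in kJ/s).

Q = ṁ·Cp·ΔT = 287.0 × 5.19 × (178 − 124) = 80435 kJ/min
Converting: 80435 / 60 s = 1340.6 kW

Q = 1340 kJ/s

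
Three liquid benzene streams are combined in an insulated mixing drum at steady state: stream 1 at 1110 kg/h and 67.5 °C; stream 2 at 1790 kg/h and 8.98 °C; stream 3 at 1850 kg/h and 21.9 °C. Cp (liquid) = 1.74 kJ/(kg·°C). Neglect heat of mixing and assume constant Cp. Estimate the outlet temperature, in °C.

No heat crosses the boundary, so H_out = H_in.
Σ ṁᵢCp,ᵢTᵢ = 1110×1.74×67.5 + 1790×1.74×8.98 + 1850×1.74×21.9 = 228830
Σ ṁᵢCp,ᵢ = 1110×1.74 + 1790×1.74 + 1850×1.74 = 8265
T_out = 228830 / 8265 = 27.687 °C

T_out = 27.7 °C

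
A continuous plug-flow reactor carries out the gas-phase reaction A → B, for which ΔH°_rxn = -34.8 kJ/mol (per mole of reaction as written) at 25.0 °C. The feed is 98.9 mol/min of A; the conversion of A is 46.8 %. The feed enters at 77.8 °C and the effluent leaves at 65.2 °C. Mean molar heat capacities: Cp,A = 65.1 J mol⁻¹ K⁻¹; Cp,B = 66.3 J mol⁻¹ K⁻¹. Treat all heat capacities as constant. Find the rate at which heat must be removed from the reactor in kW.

Extent of reaction ξ = 0.468 × 98.9 = 46.285 mol/min
Reaction term: ξ·ΔH°_rxn = 46.285 × -34.8 = -1610.7 kJ/min
Sensible, feed 77.8→25 °C: -339.95 kJ/min
Outlet flows (mol/min): A 52.615, B 46.285
Sensible, products 25→65.2 °C: 261.06 kJ/min
Q = ΔH = -1689.6 kJ/min = -28.16 kW
Heat removed = 28.16 kW

Q_out = 28.2 kW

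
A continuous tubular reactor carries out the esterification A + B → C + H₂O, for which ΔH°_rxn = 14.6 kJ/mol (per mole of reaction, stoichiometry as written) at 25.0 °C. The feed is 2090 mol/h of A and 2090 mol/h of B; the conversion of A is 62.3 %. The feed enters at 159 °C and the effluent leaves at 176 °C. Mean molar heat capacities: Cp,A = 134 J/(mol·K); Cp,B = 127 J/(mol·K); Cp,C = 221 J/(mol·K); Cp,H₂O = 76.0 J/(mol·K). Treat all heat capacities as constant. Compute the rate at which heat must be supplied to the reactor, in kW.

Q_in = 9.82 kW

Extent of reaction ξ = 0.623 × 2090 = 1302.1 mol/h
Reaction term: ξ·ΔH°_rxn = 1302.1 × 14.6 = 19010 kJ/h
Sensible, feed 159→25 °C: -73096 kJ/h
Outlet flows (mol/h): A 787.93, B 787.93, C 1302.1, H₂O 1302.1
Sensible, products 25→176 °C: 89447 kJ/h
Q = ΔH = 35362 kJ/h = 9.8227 kW
Heat supplied = 9.8227 kW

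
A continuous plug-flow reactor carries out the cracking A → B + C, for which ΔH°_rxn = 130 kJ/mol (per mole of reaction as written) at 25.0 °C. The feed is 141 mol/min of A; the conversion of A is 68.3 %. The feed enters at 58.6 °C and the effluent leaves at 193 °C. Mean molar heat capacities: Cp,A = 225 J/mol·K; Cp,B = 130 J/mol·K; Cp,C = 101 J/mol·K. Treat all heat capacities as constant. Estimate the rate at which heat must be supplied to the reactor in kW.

Extent of reaction ξ = 0.683 × 141 = 96.303 mol/min
Reaction term: ξ·ΔH°_rxn = 96.303 × 130 = 12519 kJ/min
Sensible, feed 58.6→25 °C: -1066 kJ/min
Outlet flows (mol/min): A 44.697, B 96.303, C 96.303
Sensible, products 25→193 °C: 5426.9 kJ/min
Q = ΔH = 16880 kJ/min = 281.34 kW
Heat supplied = 281.34 kW

Q_in = 281 kW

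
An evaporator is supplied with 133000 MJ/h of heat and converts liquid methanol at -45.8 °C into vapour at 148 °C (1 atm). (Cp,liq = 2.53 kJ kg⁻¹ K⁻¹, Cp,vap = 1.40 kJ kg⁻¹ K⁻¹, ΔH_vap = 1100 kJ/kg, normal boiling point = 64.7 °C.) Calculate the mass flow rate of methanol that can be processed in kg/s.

Δh = 2.53×(64.7−-45.8) + 1100 + 1.40×(148−64.7) = 1496.2 kJ/kg
Q = 133000 MJ/h = 36944 kJ/s = 36944 kJ/s
ṁ = Q/Δh = 36944 / 1496.2 = 24.692 kg/s

ṁ = 24.7 kg/s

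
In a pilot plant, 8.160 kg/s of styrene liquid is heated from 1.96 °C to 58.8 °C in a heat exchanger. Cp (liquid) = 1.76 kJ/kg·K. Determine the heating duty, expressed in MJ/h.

Q = ṁ·Cp·ΔT = 8.160 × 1.76 × (58.8 − 1.96) = 816.31 kJ/s
Heating duty = 2938.7 MJ/h

Q = 2940 MJ/h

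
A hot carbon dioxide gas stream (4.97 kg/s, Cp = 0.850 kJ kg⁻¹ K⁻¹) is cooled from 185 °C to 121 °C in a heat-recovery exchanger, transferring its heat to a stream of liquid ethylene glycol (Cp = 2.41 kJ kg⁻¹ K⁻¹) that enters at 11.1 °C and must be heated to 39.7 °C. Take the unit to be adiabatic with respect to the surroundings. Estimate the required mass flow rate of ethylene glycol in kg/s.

ṁ_c = 3.92 kg/s

Heat released by hot stream: Q = 4.97 × 0.850 × (185 − 121) = 270.37 kJ/s
Energy balance on cold side (adiabatic exchanger): Q = ṁ_c·Cp_c·(T_c,out − T_c,in)
ṁ_c = 270.37 / [2.41 × (39.7 − 11.1)] = 3.9226 kg/s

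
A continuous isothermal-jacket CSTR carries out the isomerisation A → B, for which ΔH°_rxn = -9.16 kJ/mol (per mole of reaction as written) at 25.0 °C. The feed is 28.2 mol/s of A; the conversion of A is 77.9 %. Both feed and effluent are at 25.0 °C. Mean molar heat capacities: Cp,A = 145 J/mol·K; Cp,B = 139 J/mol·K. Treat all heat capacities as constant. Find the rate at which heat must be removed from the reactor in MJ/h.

Extent of reaction ξ = 0.779 × 28.2 = 21.968 mol/s
Reaction term: ξ·ΔH°_rxn = 21.968 × -9.16 = -201.23 kJ/s
Q = ΔH = -201.23 kJ/s = -201.23 kW
Heat removed = 724.41 MJ/h

Q_out = 724 MJ/h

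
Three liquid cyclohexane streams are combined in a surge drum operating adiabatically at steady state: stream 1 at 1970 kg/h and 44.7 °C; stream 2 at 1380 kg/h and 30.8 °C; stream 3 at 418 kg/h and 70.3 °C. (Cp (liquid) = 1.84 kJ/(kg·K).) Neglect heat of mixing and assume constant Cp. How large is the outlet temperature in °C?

T_out = 42.4 °C

Adiabatic, steady state ⇒ Σ ṁᵢCp,ᵢ(T_out − Tᵢ) = 0
T_out = Σ ṁᵢCp,ᵢTᵢ / Σ ṁᵢCp,ᵢ
      = 294310 / 6933.1 = 42.449 °C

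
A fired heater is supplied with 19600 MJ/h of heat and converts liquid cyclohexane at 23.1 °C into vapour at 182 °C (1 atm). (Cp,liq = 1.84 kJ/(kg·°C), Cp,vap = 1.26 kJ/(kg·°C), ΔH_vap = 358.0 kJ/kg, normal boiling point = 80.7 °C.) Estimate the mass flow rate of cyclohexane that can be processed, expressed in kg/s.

Δh = 1.84×(80.7−23.1) + 358.0 + 1.26×(182−80.7) = 591.62 kJ/kg
Q = 19600 MJ/h = 5444.4 kJ/s = 5444.4 kJ/s
ṁ = Q/Δh = 5444.4 / 591.62 = 9.2026 kg/s

ṁ = 9.20 kg/s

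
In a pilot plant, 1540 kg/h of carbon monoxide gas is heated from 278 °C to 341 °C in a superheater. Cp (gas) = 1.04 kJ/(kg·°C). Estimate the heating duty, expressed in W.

Q = 28000 W

Q = ṁ·Cp·ΔT = 1540 × 1.04 × (341 − 278) = 100900 kJ/h
Converting: 100900 / 3600 s = 28.028 kW
Heating duty = 28028 W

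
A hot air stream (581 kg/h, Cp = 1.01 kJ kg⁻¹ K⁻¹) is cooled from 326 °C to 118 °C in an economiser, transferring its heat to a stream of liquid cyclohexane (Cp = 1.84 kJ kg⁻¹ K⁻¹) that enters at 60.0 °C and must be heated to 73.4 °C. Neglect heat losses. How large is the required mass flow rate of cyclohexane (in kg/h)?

ṁ_c = 4950 kg/h

Heat released by hot stream: Q = 581 × 1.01 × (326 − 118) = 122060 kJ/h
Energy balance on cold side (adiabatic exchanger): Q = ṁ_c·Cp_c·(T_c,out − T_c,in)
ṁ_c = 122060 / [1.84 × (73.4 − 60.0)] = 4950.4 kg/h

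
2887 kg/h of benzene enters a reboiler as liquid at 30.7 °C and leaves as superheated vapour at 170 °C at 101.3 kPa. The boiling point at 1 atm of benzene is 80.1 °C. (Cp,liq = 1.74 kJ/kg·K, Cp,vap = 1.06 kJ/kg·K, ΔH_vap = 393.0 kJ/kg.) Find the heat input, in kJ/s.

liquid 30.7→80.1 °C: 85.956 kJ/kg
vaporisation at 80.1 °C: 393 kJ/kg
vapour 80.1→170 °C: 95.294 kJ/kg
Δh = 85.956 + 393 + 95.294 = 574.25 kJ/kg
Q = ṁ·Δh = 2887 kg/h × 574.25 kJ/kg = 1.6579e+06 kJ/h
|Q| = 460.52 kW

Q = 461 kJ/s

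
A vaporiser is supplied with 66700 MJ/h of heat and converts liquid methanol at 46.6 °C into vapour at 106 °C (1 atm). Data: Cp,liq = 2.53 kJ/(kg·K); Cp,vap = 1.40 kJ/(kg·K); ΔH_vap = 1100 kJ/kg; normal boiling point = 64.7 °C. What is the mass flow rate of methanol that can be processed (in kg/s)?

ṁ = 15.4 kg/s

Δh = 2.53×(64.7−46.6) + 1100 + 1.40×(106−64.7) = 1203.6 kJ/kg
Q = 66700 MJ/h = 18528 kJ/s = 18528 kJ/s
ṁ = Q/Δh = 18528 / 1203.6 = 15.393 kg/s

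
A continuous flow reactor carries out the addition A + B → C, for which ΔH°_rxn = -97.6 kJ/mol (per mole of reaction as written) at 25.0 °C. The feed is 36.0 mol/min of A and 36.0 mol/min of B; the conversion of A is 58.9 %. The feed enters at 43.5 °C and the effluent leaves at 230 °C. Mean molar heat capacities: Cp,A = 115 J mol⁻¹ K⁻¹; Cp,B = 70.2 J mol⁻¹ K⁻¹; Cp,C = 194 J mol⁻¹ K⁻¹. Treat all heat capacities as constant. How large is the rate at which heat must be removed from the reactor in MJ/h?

Extent of reaction ξ = 0.589 × 36.0 = 21.204 mol/min
Reaction term: ξ·ΔH°_rxn = 21.204 × -97.6 = -2069.5 kJ/min
Sensible, feed 43.5→25 °C: -123.34 kJ/min
Outlet flows (mol/min): A 14.796, B 14.796, C 21.204
Sensible, products 25→230 °C: 1405 kJ/min
Q = ΔH = -787.83 kJ/min = -13.13 kW
Heat removed = 47.27 MJ/h

Q_out = 47.3 MJ/h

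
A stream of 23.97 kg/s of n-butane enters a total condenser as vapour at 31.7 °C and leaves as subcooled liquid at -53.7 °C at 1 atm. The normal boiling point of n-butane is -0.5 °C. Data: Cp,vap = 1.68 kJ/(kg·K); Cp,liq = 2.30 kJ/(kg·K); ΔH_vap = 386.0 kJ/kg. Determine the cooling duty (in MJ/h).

Q_c = 48500 MJ/h

vapour 31.7→-0.5 °C: -54.096 kJ/kg
condensation at -0.5 °C: -386 kJ/kg
liquid -0.5→-53.7 °C: -122.36 kJ/kg
Δh = -54.096 + -386 + -122.36 = -562.46 kJ/kg
Q = ṁ·Δh = 23.97 kg/s × -562.46 kJ/kg = -13482 kJ/s
|Q| = 13482 kW = 48535 MJ/h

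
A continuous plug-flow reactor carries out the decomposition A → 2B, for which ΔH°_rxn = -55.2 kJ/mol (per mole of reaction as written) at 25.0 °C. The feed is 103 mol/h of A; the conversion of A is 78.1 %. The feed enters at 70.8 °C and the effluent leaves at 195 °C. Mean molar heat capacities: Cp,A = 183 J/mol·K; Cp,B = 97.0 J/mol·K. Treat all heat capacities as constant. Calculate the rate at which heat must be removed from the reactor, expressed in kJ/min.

Extent of reaction ξ = 0.781 × 103 = 80.443 mol/h
Reaction term: ξ·ΔH°_rxn = 80.443 × -55.2 = -4440.5 kJ/h
Sensible, feed 70.8→25 °C: -863.28 kJ/h
Outlet flows (mol/h): A 22.557, B 160.89
Sensible, products 25→195 °C: 3354.8 kJ/h
Q = ΔH = -1949 kJ/h = -0.54138 kW
Heat removed = 32.483 kJ/min

Q_out = 32.5 kJ/min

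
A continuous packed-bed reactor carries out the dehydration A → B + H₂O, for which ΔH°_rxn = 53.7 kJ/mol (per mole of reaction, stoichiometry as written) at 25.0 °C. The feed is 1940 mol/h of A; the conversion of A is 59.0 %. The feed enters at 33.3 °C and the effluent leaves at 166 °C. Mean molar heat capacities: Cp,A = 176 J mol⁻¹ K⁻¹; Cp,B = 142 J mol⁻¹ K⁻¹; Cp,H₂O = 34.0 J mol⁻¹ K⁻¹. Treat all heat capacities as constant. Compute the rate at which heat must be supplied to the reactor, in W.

Q_in = 29700 W

Extent of reaction ξ = 0.590 × 1940 = 1144.6 mol/h
Reaction term: ξ·ΔH°_rxn = 1144.6 × 53.7 = 61465 kJ/h
Sensible, feed 33.3→25 °C: -2834 kJ/h
Outlet flows (mol/h): A 795.4, B 1144.6, H₂O 1144.6
Sensible, products 25→166 °C: 48143 kJ/h
Q = ΔH = 106770 kJ/h = 29.659 kW
Heat supplied = 29659 W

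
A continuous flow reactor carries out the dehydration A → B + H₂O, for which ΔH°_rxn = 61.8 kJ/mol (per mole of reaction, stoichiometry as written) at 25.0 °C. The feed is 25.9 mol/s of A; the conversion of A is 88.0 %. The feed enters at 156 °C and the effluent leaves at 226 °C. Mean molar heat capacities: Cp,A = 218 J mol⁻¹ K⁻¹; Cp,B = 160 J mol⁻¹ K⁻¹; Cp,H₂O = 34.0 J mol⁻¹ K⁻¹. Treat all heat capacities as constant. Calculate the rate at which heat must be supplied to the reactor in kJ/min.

Q_in = 102000 kJ/min

Extent of reaction ξ = 0.880 × 25.9 = 22.792 mol/s
Reaction term: ξ·ΔH°_rxn = 22.792 × 61.8 = 1408.5 kJ/s
Sensible, feed 156→25 °C: -739.65 kJ/s
Outlet flows (mol/s): A 3.108, B 22.792, H₂O 22.792
Sensible, products 25→226 °C: 1024.9 kJ/s
Q = ΔH = 1693.8 kJ/s = 1693.8 kW
Heat supplied = 101630 kJ/min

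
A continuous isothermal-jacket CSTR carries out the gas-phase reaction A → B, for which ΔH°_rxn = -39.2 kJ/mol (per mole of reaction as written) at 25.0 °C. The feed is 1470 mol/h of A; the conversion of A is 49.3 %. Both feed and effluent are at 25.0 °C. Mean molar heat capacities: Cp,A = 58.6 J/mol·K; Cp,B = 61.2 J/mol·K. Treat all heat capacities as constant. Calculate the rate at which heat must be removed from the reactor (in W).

Extent of reaction ξ = 0.493 × 1470 = 724.71 mol/h
Reaction term: ξ·ΔH°_rxn = 724.71 × -39.2 = -28409 kJ/h
Q = ΔH = -28409 kJ/h = -7.8913 kW
Heat removed = 7891.3 W

Q_out = 7890 W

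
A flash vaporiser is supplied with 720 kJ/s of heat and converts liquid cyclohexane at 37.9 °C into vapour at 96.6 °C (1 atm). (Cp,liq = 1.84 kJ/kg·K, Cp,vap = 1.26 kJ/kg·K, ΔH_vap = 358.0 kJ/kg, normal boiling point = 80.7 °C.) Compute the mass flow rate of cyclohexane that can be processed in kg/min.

Δh = 1.84×(80.7−37.9) + 358.0 + 1.26×(96.6−80.7) = 456.79 kJ/kg
Q = 720 kJ/s = 720 kJ/s = 43200 kJ/min
ṁ = Q/Δh = 43200 / 456.79 = 94.574 kg/min

ṁ = 94.6 kg/min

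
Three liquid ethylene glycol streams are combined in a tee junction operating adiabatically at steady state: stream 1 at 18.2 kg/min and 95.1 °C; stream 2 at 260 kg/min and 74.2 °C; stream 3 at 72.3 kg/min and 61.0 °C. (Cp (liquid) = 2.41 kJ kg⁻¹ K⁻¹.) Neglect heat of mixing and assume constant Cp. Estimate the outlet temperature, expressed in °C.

No heat crosses the boundary, so H_out = H_in.
T_out = Σ ṁᵢCp,ᵢTᵢ / Σ ṁᵢCp,ᵢ
      = 61294 / 844.71 = 72.562 °C

T_out = 72.6 °C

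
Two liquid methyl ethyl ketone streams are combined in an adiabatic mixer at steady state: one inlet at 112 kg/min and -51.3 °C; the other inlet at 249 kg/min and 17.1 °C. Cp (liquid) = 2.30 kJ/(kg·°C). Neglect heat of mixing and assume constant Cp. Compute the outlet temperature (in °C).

T_out = -4.12 °C

Adiabatic, steady state ⇒ Σ ṁᵢCp,ᵢ(T_out − Tᵢ) = 0
T_out = Σ ṁᵢCp,ᵢTᵢ / Σ ṁᵢCp,ᵢ
      = -3421.7 / 830.3 = -4.1211 °C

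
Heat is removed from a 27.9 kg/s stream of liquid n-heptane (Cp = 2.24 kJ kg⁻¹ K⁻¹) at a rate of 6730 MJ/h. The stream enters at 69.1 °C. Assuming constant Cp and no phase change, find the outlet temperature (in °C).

T_out = 39.2 °C

Q = 6730 MJ/h = 1869.4 kJ/s
ΔT = Q/(ṁ·Cp) = 1869.4/(27.9×2.24) = 29.913 K
T_out = 69.1 − 29.913 = 39.187 °C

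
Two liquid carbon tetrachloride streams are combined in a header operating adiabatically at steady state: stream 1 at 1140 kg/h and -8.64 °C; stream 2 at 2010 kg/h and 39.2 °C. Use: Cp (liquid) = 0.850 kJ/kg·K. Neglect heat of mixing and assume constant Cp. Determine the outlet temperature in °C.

T_out = 21.9 °C

No heat crosses the boundary, so H_out = H_in.
T_out = Σ ṁᵢCp,ᵢTᵢ / Σ ṁᵢCp,ᵢ
      = 58601 / 2677.5 = 21.886 °C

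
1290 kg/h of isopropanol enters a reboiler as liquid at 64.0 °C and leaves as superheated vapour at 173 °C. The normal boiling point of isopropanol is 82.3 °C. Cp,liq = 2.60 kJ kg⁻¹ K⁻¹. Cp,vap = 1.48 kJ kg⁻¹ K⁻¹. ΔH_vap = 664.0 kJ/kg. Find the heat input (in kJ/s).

liquid 64.0→82.3 °C: 47.58 kJ/kg
vaporisation at 82.3 °C: 664 kJ/kg
vapour 82.3→173 °C: 134.24 kJ/kg
Δh = 47.58 + 664 + 134.24 = 845.82 kJ/kg
Q = ṁ·Δh = 1290 kg/h × 845.82 kJ/kg = 1.0911e+06 kJ/h
|Q| = 303.08 kW

Q = 303 kJ/s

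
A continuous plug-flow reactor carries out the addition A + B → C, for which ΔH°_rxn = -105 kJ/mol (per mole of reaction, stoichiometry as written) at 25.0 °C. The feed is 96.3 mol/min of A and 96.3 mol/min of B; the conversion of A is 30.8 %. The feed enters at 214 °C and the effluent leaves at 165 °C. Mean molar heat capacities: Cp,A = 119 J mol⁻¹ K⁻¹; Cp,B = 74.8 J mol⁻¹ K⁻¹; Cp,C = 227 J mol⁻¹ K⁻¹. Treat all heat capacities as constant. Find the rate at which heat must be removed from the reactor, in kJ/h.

Extent of reaction ξ = 0.308 × 96.3 = 29.66 mol/min
Reaction term: ξ·ΔH°_rxn = 29.66 × -105 = -3114.3 kJ/min
Sensible, feed 214→25 °C: -3527.3 kJ/min
Outlet flows (mol/min): A 66.64, B 66.64, C 29.66
Sensible, products 25→165 °C: 2750.7 kJ/min
Q = ΔH = -3891 kJ/min = -64.849 kW
Heat removed = 233460 kJ/h

Q_out = 233000 kJ/h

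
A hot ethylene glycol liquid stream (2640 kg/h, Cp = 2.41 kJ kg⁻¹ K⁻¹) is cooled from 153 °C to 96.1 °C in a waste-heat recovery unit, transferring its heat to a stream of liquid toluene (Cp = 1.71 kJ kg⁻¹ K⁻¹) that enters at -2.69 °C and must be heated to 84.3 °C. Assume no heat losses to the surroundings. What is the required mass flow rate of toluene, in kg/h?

Heat released by hot stream: Q = 2640 × 2.41 × (153 − 96.1) = 362020 kJ/h
Energy balance on cold side (adiabatic exchanger): Q = ṁ_c·Cp_c·(T_c,out − T_c,in)
ṁ_c = 362020 / [1.71 × (84.3 − -2.69)] = 2433.7 kg/h

ṁ_c = 2430 kg/h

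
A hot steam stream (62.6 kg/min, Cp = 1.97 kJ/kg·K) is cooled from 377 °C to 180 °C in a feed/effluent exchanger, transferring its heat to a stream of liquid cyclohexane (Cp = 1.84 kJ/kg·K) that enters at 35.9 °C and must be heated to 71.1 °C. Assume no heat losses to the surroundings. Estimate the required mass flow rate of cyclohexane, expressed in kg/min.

ṁ_c = 375 kg/min

Heat released by hot stream: Q = 62.6 × 1.97 × (377 − 180) = 24294 kJ/min
Energy balance on cold side (adiabatic exchanger): Q = ṁ_c·Cp_c·(T_c,out − T_c,in)
ṁ_c = 24294 / [1.84 × (71.1 − 35.9)] = 375.1 kg/min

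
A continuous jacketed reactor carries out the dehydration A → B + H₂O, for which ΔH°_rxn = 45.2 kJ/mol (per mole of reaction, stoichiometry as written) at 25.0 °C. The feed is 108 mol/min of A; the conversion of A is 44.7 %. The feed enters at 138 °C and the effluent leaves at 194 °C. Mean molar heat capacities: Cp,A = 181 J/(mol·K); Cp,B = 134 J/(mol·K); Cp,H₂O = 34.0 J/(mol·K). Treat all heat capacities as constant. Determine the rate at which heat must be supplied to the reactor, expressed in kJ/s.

Q_in = 52.8 kJ/s

Extent of reaction ξ = 0.447 × 108 = 48.276 mol/min
Reaction term: ξ·ΔH°_rxn = 48.276 × 45.2 = 2182.1 kJ/min
Sensible, feed 138→25 °C: -2208.9 kJ/min
Outlet flows (mol/min): A 59.724, B 48.276, H₂O 48.276
Sensible, products 25→194 °C: 3197.5 kJ/min
Q = ΔH = 3170.7 kJ/min = 52.845 kW
Heat supplied = 52.845 kJ/s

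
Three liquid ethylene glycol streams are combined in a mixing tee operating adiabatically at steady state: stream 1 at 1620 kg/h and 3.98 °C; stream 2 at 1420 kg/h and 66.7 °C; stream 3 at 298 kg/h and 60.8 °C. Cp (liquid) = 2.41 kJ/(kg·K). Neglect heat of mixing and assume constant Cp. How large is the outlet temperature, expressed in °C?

Adiabatic, steady state ⇒ Σ ṁᵢCp,ᵢ(T_out − Tᵢ) = 0
Σ ṁᵢCp,ᵢTᵢ = 1620×2.41×3.98 + 1420×2.41×66.7 + 298×2.41×60.8 = 287460
Σ ṁᵢCp,ᵢ = 1620×2.41 + 1420×2.41 + 298×2.41 = 8044.6
T_out = 287460 / 8044.6 = 35.734 °C

T_out = 35.7 °C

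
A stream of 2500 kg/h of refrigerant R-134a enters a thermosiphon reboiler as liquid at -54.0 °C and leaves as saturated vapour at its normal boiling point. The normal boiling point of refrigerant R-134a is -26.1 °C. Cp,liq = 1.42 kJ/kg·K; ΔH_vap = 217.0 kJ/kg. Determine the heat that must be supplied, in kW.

Q = 178 kW

liquid -54.0→-26.1 °C: 39.618 kJ/kg
vaporisation at -26.1 °C: 217 kJ/kg
Δh = 39.618 + 217 = 256.62 kJ/kg
Q = ṁ·Δh = 2500 kg/h × 256.62 kJ/kg = 641540 kJ/h
|Q| = 178.21 kW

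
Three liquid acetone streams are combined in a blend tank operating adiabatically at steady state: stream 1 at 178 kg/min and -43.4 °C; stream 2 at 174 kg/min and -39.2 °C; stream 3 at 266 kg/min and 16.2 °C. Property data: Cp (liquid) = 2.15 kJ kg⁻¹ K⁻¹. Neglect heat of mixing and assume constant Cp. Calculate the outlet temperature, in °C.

Energy balance with Q = 0: Σ ṁᵢCp,ᵢ(T_out − Tᵢ) = 0
Σ ṁᵢCp,ᵢTᵢ = 178×2.15×-43.4 + 174×2.15×-39.2 + 266×2.15×16.2 = -22009
Σ ṁᵢCp,ᵢ = 178×2.15 + 174×2.15 + 266×2.15 = 1328.7
T_out = -22009 / 1328.7 = -16.564 °C

T_out = -16.6 °C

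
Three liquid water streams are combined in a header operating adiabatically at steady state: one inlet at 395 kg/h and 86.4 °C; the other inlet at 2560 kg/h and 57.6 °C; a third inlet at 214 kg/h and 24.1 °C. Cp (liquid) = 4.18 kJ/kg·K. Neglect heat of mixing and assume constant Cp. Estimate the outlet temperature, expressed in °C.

Adiabatic, steady state ⇒ Σ ṁᵢCp,ᵢ(T_out − Tᵢ) = 0
T_out = Σ ṁᵢCp,ᵢTᵢ / Σ ṁᵢCp,ᵢ
      = 780580 / 13246 = 58.928 °C

T_out = 58.9 °C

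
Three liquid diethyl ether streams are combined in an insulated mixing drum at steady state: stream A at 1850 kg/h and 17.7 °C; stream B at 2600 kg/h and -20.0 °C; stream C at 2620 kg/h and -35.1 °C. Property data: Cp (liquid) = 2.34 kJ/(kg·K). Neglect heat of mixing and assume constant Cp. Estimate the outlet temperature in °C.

T_out = -15.7 °C

Adiabatic, steady state ⇒ Σ ṁᵢCp,ᵢ(T_out − Tᵢ) = 0
T_out = Σ ṁᵢCp,ᵢTᵢ / Σ ṁᵢCp,ᵢ
      = -260250 / 16544 = -15.731 °C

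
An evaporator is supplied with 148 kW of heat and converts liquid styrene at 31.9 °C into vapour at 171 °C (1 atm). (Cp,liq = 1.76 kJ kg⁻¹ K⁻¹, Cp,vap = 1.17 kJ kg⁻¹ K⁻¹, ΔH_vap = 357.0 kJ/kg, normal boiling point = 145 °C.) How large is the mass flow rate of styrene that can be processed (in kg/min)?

Δh = 1.76×(145−31.9) + 357.0 + 1.17×(171−145) = 586.48 kJ/kg
Q = 148 kW = 148 kJ/s = 8880 kJ/min
ṁ = Q/Δh = 8880 / 586.48 = 15.141 kg/min

ṁ = 15.1 kg/min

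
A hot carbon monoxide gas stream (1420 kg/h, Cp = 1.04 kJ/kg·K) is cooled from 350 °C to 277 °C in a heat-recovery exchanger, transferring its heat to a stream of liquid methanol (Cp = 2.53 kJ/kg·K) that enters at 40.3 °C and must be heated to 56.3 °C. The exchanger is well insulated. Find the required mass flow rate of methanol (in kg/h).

Heat released by hot stream: Q = 1420 × 1.04 × (350 − 277) = 107810 kJ/h
Energy balance on cold side (adiabatic exchanger): Q = ṁ_c·Cp_c·(T_c,out − T_c,in)
ṁ_c = 107810 / [2.53 × (56.3 − 40.3)] = 2663.2 kg/h

ṁ_c = 2660 kg/h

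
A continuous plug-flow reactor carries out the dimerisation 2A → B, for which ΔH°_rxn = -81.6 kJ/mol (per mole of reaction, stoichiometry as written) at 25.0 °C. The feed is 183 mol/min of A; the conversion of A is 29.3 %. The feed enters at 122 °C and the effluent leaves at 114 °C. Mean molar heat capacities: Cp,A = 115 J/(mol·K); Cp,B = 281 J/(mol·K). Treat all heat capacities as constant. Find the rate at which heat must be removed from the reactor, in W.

Extent of reaction ξ = 0.293 × 183 / 2 = 26.809 mol/min
Reaction term: ξ·ΔH°_rxn = 26.809 × -81.6 = -2187.7 kJ/min
Sensible, feed 122→25 °C: -2041.4 kJ/min
Outlet flows (mol/min): A 129.38, B 26.809
Sensible, products 25→114 °C: 1994.7 kJ/min
Q = ΔH = -2234.3 kJ/min = -37.239 kW
Heat removed = 37239 W

Q_out = 37200 W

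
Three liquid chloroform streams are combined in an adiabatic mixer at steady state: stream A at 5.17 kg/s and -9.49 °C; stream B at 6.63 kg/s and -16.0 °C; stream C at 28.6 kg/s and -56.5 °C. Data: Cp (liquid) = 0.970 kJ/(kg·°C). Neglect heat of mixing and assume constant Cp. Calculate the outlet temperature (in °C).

Energy balance with Q = 0: Σ ṁᵢCp,ᵢ(T_out − Tᵢ) = 0
T_out = Σ ṁᵢCp,ᵢTᵢ / Σ ṁᵢCp,ᵢ
      = -1717.9 / 39.188 = -43.838 °C

T_out = -43.8 °C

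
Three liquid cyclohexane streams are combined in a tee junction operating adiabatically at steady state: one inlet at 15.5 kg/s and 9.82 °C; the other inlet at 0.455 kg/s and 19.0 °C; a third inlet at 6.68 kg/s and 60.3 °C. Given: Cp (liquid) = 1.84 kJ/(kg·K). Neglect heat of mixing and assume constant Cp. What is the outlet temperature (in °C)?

Energy balance with Q = 0: Σ ṁᵢCp,ᵢ(T_out − Tᵢ) = 0
Σ ṁᵢCp,ᵢTᵢ = 15.5×1.84×9.82 + 0.455×1.84×19.0 + 6.68×1.84×60.3 = 1037.1
Σ ṁᵢCp,ᵢ = 15.5×1.84 + 0.455×1.84 + 6.68×1.84 = 41.648
T_out = 1037.1 / 41.648 = 24.902 °C

T_out = 24.9 °C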